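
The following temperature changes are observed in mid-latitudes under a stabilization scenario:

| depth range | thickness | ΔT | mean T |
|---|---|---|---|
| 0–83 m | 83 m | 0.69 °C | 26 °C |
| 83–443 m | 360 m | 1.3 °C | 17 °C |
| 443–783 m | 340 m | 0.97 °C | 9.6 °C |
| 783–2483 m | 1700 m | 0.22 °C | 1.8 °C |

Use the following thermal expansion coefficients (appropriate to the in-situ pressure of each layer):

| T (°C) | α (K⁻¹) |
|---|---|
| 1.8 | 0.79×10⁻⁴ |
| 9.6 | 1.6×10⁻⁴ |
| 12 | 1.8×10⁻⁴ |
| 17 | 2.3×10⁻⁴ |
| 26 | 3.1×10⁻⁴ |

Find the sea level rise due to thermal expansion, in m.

Layer 1 at 26 °C → α = 3.1×10⁻⁴ K⁻¹
Layer 2 at 17 °C → α = 2.3×10⁻⁴ K⁻¹
Layer 3 at 9.6 °C → α = 1.6×10⁻⁴ K⁻¹
Layer 4 at 1.8 °C → α = 0.79×10⁻⁴ K⁻¹
0–83 m: 3.1×10⁻⁴ × 0.69 × 83 = 0.0177537 m
Layer 2: 2.3×10⁻⁴ × 1.3 × 360 = 0.10764 m
Layer 3: 340 × 0.97 × 1.6×10⁻⁴ = 0.052768 m
Layer 4: 0.22 × 0.79×10⁻⁴ × 1700 = 0.029546 m
Δh = 0.0177537 + 0.10764 + 0.052768 + 0.029546 = 0.2077077 m

about 0.208 m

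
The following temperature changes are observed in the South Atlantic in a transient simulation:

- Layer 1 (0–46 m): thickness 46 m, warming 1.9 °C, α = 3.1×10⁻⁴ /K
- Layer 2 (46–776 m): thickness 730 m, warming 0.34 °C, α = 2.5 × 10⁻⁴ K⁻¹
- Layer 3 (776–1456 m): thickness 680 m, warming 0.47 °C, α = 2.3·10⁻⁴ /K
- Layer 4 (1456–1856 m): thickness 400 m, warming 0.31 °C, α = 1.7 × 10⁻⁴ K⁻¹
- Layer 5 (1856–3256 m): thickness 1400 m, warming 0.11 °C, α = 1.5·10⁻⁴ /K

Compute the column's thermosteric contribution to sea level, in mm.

207 mm of thermosteric rise

0–46 m: 1.9 × 46 × 3.1×10⁻⁴ = 0.027094 m
46–776 m: 0.34 × 730 × 2.5×10⁻⁴ = 0.06205 m
776–1456 m: 680 × 0.47 × 2.3×10⁻⁴ = 0.073508 m
1.7×10⁻⁴ × 400 × 0.31 = 0.02108 m
1856–3256 m: 0.11 × 1.5×10⁻⁴ × 1400 = 0.02310 m
Δh = 0.027094 + 0.06205 + 0.073508 + 0.02108 + 0.02310 = 0.206832 m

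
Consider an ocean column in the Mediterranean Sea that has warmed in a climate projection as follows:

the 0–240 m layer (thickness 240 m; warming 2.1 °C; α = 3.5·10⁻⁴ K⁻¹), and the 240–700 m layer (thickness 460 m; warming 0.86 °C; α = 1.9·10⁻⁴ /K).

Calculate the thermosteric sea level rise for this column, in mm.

Δh = 252 mm

0–240 m: 2.1 × 3.5×10⁻⁴ × 240 = 0.17640 m
240–700 m: 460 × 0.86 × 1.9×10⁻⁴ = 0.075164 m
Δh = 0.17640 + 0.075164 = 0.251564 m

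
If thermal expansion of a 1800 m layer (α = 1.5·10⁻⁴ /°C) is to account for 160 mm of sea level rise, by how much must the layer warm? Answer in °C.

about 0.593 °C

ΔT = Δh/(αH) = 0.16 / (1.5×10⁻⁴ × 1800) ≈ 0.5926 °C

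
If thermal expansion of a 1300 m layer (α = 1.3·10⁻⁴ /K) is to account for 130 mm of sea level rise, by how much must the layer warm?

ΔT = Δh/(αH) = 0.13 / (1.3×10⁻⁴ × 1300) ≈ 0.7692 K

about 0.769 K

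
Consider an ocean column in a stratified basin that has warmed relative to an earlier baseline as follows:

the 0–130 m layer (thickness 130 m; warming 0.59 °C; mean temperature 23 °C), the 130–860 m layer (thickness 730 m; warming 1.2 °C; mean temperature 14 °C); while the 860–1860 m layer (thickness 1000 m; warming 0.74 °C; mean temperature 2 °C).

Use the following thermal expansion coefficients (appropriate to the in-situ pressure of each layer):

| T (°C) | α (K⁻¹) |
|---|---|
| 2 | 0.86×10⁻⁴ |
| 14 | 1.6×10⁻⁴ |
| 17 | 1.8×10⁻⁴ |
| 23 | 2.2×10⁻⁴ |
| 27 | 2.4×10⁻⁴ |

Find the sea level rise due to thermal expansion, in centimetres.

Layer 1 at 23 °C → α = 2.2×10⁻⁴ K⁻¹
Layer 2 at 14 °C → α = 1.6×10⁻⁴ K⁻¹
Layer 3 at 2 °C → α = 0.86×10⁻⁴ K⁻¹
0–130 m: 2.2×10⁻⁴ × 0.59 × 130 = 0.016874 m
Layer 2: 730 × 1.2 × 1.6×10⁻⁴ = 0.14016 m
0.74 × 1000 × 0.86×10⁻⁴ = 0.06364 m
Δh = 0.016874 + 0.14016 + 0.06364 = 0.220674 m

about 22.1 cm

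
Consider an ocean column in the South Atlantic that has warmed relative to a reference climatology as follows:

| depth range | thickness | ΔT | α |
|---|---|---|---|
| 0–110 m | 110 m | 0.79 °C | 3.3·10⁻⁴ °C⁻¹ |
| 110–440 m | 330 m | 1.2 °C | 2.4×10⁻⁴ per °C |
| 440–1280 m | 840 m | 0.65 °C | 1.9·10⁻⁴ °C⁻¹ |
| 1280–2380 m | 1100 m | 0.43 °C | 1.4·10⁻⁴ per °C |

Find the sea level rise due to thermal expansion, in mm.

Layer 1: 110 × 3.3×10⁻⁴ × 0.79 = 0.028677 m
330 × 1.2 × 2.4×10⁻⁴ = 0.09504 m
0.65 × 840 × 1.9×10⁻⁴ = 0.10374 m
Layer 4: 0.43 × 1100 × 1.4×10⁻⁴ = 0.06622 m
Δh = 0.028677 + 0.09504 + 0.10374 + 0.06622 = 0.293677 m ≈ 294 mm

Δh = 294 mm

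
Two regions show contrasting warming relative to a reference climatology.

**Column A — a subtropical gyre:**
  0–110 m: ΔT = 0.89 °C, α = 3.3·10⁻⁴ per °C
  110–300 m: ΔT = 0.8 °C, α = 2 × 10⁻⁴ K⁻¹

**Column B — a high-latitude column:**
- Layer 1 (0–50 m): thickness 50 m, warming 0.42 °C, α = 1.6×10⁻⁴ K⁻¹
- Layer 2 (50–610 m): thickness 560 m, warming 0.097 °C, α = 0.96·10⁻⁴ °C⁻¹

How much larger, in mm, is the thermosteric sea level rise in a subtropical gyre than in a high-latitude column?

A Layer 1: 110 × 0.89 × 3.3×10⁻⁴ = 0.032307 m
A Layer 2: 0.8 × 190 × 2×10⁻⁴ = 0.03040 m
A total: 0.062707 m
B 50 × 1.6×10⁻⁴ × 0.42 = 0.00336 m
B 50–610 m: 0.96×10⁻⁴ × 0.097 × 560 = 0.00521472 m
B total: 0.00857472 m
Difference: 0.062707 − 0.00857472 = 0.05413228 m

54 mm larger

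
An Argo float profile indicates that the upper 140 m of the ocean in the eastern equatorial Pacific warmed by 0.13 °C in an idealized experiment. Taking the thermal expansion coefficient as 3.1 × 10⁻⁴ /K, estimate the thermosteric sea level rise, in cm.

Δh = αΔT·H = 3.1×10⁻⁴ × 0.13 × 140 = 0.005642 m

Δh ≈ 0.56 cm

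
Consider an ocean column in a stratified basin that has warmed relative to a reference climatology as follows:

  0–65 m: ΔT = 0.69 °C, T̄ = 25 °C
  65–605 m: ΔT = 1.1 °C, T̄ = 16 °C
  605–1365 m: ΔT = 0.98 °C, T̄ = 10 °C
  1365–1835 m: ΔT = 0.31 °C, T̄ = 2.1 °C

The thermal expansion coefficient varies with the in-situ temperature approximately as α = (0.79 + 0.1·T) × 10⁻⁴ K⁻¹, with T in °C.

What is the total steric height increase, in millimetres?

Layer 1: α = (0.79 + 0.1×25)×10⁻⁴ = 3.29×10⁻⁴ K⁻¹
Layer 2: α = (0.79 + 0.1×16)×10⁻⁴ = 2.39×10⁻⁴ K⁻¹
Layer 3: α = (0.79 + 0.1×10)×10⁻⁴ = 1.79×10⁻⁴ K⁻¹
Layer 4: α = (0.79 + 0.1×2.1)×10⁻⁴ = 1×10⁻⁴ K⁻¹
0–65 m: 65 × 3.29×10⁻⁴ × 0.69 = 0.01475565 m
540 × 1.1 × 2.39×10⁻⁴ = 0.141966 m
0.98 × 1.79×10⁻⁴ × 760 = 0.1333192 m
Layer 4: 470 × 1×10⁻⁴ × 0.31 = 0.01457 m
Δh = 0.01475565 + 0.141966 + 0.1333192 + 0.01457 = 0.30461085 m

Δh = 305 mm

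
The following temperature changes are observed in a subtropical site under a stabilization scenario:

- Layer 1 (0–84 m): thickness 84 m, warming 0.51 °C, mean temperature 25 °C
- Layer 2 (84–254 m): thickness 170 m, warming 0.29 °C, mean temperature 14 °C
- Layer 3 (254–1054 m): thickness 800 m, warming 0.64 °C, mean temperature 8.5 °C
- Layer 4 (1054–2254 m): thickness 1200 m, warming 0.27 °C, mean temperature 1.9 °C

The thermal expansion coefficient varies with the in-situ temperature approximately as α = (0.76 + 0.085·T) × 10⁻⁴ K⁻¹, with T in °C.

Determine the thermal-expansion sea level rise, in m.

about 0.128 m

Layer 1: α = (0.76 + 0.085×25)×10⁻⁴ = 2.885×10⁻⁴ K⁻¹
Layer 2: α = (0.76 + 0.085×14)×10⁻⁴ = 1.95×10⁻⁴ K⁻¹
Layer 3: α = (0.76 + 0.085×8.5)×10⁻⁴ = 1.4825×10⁻⁴ K⁻¹
Layer 4: α = (0.76 + 0.085×1.9)×10⁻⁴ = 0.9215×10⁻⁴ K⁻¹
84 × 2.885×10⁻⁴ × 0.51 = 0.01235934 m
0.29 × 1.95×10⁻⁴ × 170 = 0.0096135 m
254–1054 m: 1.4825×10⁻⁴ × 800 × 0.64 = 0.075904 m
1054–2254 m: 0.9215×10⁻⁴ × 0.27 × 1200 = 0.0298566 m
Δh = 0.01235934 + 0.0096135 + 0.075904 + 0.0298566 = 0.12773344 m ≈ 0.128 m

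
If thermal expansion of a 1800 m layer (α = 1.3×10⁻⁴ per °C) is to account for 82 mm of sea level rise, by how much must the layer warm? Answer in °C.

ΔT = Δh/(αH) = 0.082 / (1.3×10⁻⁴ × 1800) ≈ 0.3504 °C

about 0.35 °C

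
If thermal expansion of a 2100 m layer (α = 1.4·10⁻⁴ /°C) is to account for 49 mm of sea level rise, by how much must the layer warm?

ΔT = Δh/(αH) = 0.049 / (1.4×10⁻⁴ × 2100) ≈ 0.1667 °C

0.17 °C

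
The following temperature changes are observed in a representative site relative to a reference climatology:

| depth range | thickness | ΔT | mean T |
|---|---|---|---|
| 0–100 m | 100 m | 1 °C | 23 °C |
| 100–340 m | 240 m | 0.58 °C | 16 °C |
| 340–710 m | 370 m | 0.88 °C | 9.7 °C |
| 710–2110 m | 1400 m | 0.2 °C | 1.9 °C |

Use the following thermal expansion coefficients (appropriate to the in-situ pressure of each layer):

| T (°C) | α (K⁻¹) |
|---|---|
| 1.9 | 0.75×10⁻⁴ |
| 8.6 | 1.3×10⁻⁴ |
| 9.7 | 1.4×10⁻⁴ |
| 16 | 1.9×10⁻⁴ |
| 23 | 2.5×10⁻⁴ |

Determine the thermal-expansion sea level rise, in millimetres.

120 mm

Layer 1 at 23 °C → α = 2.5×10⁻⁴ K⁻¹
Layer 2 at 16 °C → α = 1.9×10⁻⁴ K⁻¹
Layer 3 at 9.7 °C → α = 1.4×10⁻⁴ K⁻¹
Layer 4 at 1.9 °C → α = 0.75×10⁻⁴ K⁻¹
Layer 1: 2.5×10⁻⁴ × 1 × 100 = 0.02500 m
100–340 m: 0.58 × 240 × 1.9×10⁻⁴ = 0.026448 m
0.88 × 370 × 1.4×10⁻⁴ = 0.045584 m
710–2110 m: 1400 × 0.75×10⁻⁴ × 0.2 = 0.02100 m
Δh = 0.02500 + 0.026448 + 0.045584 + 0.02100 = 0.118032 m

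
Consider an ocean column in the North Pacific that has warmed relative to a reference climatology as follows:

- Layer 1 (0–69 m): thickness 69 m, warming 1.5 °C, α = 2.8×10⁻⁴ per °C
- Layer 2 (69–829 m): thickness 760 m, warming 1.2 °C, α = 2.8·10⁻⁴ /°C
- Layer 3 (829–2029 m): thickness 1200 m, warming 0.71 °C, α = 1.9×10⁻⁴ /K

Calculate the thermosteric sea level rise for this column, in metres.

Layer 1: 2.8×10⁻⁴ × 1.5 × 69 = 0.02898 m
69–829 m: 1.2 × 2.8×10⁻⁴ × 760 = 0.25536 m
Layer 3: 1200 × 0.71 × 1.9×10⁻⁴ = 0.16188 m
Δh = 0.02898 + 0.25536 + 0.16188 = 0.44622 m ≈ 0.446 m

Δh = 0.446 m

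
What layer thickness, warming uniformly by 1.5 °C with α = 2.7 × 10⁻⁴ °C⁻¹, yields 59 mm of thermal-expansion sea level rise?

H = Δh/(αΔT) = 0.059 / (2.7×10⁻⁴ × 1.5) ≈ 145.7 m

146 m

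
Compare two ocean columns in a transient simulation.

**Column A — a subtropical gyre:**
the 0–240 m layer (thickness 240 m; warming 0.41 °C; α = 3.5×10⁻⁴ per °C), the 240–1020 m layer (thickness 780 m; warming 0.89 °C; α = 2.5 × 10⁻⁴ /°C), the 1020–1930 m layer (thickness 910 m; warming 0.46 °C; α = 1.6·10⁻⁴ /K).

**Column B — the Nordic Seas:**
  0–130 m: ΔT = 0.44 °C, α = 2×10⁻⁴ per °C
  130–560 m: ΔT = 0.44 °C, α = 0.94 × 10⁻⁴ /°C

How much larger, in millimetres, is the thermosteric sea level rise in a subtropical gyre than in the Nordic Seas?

246 mm

A 0–240 m: 0.41 × 3.5×10⁻⁴ × 240 = 0.03444 m
A Layer 2: 780 × 2.5×10⁻⁴ × 0.89 = 0.17355 m
A 910 × 1.6×10⁻⁴ × 0.46 = 0.066976 m
A total: 0.274966 m
B Layer 1: 2×10⁻⁴ × 0.44 × 130 = 0.01144 m
B Layer 2: 0.94×10⁻⁴ × 430 × 0.44 = 0.0177848 m
B total: 0.0292248 m
Difference: 0.274966 − 0.0292248 = 0.2457412 m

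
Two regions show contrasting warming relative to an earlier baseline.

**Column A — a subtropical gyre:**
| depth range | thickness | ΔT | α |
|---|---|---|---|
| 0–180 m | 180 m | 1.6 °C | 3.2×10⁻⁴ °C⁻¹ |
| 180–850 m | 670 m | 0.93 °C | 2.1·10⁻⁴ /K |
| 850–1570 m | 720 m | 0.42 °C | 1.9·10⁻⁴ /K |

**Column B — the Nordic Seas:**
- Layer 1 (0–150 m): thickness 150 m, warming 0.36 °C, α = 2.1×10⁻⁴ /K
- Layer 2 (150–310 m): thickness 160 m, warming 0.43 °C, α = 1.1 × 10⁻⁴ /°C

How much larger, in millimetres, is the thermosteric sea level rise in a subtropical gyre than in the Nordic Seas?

260 mm larger

A 1.6 × 180 × 3.2×10⁻⁴ = 0.09216 m
A 180–850 m: 2.1×10⁻⁴ × 670 × 0.93 = 0.130851 m
A Layer 3: 0.42 × 1.9×10⁻⁴ × 720 = 0.057456 m
A total: 0.280467 m
B 150 × 2.1×10⁻⁴ × 0.36 = 0.01134 m
B 150–310 m: 160 × 1.1×10⁻⁴ × 0.43 = 0.007568 m
B total: 0.018908 m
Difference: 0.280467 − 0.018908 = 0.261559 m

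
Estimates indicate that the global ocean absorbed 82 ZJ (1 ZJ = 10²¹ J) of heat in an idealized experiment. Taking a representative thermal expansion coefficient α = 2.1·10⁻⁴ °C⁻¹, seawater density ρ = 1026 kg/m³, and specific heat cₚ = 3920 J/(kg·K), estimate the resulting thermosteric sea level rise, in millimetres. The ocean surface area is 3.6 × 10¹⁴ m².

12 mm of thermosteric rise

Per unit area: Q = 82×10²¹ / (3.6×10¹⁴) ≈ 2.278×10⁸ J/m²
Δh = αQ/(ρcₚ) = 2.1×10⁻⁴ × 2.278×10⁸ / (1026 × 3920) ≈ 0.011894 m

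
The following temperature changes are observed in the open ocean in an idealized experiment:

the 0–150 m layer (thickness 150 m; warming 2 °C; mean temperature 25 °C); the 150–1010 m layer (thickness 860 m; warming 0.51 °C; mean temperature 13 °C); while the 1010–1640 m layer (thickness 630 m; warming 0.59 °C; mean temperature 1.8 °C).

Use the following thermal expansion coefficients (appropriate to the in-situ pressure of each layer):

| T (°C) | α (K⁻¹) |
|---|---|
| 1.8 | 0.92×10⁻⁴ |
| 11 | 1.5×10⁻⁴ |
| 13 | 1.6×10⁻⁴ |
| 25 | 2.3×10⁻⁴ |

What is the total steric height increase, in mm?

Layer 1 at 25 °C → α = 2.3×10⁻⁴ K⁻¹
Layer 2 at 13 °C → α = 1.6×10⁻⁴ K⁻¹
Layer 3 at 1.8 °C → α = 0.92×10⁻⁴ K⁻¹
150 × 2 × 2.3×10⁻⁴ = 0.06900 m
Layer 2: 860 × 1.6×10⁻⁴ × 0.51 = 0.070176 m
630 × 0.92×10⁻⁴ × 0.59 = 0.0341964 m
Δh = 0.06900 + 0.070176 + 0.0341964 = 0.1733724 m

Δh = 173 mm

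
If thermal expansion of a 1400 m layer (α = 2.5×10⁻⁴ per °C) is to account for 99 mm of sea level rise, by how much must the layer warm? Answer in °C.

ΔT = Δh/(αH) = 0.099 / (2.5×10⁻⁴ × 1400) ≈ 0.2829 °C

ΔT ≈ 0.283 °C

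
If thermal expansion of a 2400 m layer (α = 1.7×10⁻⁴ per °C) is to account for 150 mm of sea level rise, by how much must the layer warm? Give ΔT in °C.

ΔT = Δh/(αH) = 0.15 / (1.7×10⁻⁴ × 2400) ≈ 0.3676 °C

about 0.368 °C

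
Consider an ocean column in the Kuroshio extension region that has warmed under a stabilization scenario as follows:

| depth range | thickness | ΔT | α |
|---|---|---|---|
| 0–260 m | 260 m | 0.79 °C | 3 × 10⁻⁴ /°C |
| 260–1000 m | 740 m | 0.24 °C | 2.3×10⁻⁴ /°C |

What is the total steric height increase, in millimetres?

Layer 1: 0.79 × 260 × 3×10⁻⁴ = 0.06162 m
0.24 × 740 × 2.3×10⁻⁴ = 0.040848 m
Δh = 0.06162 + 0.040848 = 0.102468 m

Δh ≈ 102 mm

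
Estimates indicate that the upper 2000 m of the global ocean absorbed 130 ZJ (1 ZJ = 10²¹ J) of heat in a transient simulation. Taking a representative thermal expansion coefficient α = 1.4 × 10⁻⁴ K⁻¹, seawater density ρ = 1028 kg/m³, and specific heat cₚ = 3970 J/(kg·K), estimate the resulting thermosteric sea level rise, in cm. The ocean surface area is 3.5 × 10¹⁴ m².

Per unit area: Q = 130×10²¹ / (3.5×10¹⁴) ≈ 3.714×10⁸ J/m²
Δh = αQ/(ρcₚ) = 1.4×10⁻⁴ × 3.714×10⁸ / (1028 × 3970) ≈ 0.01274 m

Δh ≈ 1.3 cm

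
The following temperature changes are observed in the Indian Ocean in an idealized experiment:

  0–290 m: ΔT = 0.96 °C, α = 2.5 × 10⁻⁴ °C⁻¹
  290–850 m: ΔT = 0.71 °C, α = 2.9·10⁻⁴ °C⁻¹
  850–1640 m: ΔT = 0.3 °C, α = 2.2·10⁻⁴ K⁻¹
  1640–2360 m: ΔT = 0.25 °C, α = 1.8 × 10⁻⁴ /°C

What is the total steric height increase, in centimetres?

0–290 m: 0.96 × 290 × 2.5×10⁻⁴ = 0.06960 m
Layer 2: 0.71 × 560 × 2.9×10⁻⁴ = 0.115304 m
Layer 3: 0.3 × 790 × 2.2×10⁻⁴ = 0.05214 m
Layer 4: 1.8×10⁻⁴ × 720 × 0.25 = 0.03240 m
Δh = 0.06960 + 0.115304 + 0.05214 + 0.03240 = 0.269444 m

26.9 cm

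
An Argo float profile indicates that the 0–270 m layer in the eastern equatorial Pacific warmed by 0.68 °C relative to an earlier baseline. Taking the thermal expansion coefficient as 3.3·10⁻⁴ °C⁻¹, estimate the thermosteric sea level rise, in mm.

60.6 mm of thermosteric rise

Δh = αΔT·H = 3.3×10⁻⁴ × 0.68 × 270 = 0.060588 m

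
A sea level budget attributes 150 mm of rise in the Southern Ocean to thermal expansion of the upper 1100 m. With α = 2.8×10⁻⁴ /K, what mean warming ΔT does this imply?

ΔT = Δh/(αH) = 0.15 / (2.8×10⁻⁴ × 1100) ≈ 0.4870 K

0.487 K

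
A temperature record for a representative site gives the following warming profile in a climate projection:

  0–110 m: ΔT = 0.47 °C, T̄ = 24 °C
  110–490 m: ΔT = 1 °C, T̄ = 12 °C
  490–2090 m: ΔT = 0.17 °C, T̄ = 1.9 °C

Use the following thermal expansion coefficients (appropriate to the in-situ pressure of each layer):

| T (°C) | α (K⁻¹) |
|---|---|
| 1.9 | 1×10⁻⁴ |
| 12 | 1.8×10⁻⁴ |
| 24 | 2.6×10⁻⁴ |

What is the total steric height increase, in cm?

Δh = 10.9 cm

Layer 1 at 24 °C → α = 2.6×10⁻⁴ K⁻¹
Layer 2 at 12 °C → α = 1.8×10⁻⁴ K⁻¹
Layer 3 at 1.9 °C → α = 1×10⁻⁴ K⁻¹
Layer 1: 2.6×10⁻⁴ × 0.47 × 110 = 0.013442 m
380 × 1 × 1.8×10⁻⁴ = 0.06840 m
0.17 × 1600 × 1×10⁻⁴ = 0.02720 m
Δh = 0.013442 + 0.06840 + 0.02720 = 0.109042 m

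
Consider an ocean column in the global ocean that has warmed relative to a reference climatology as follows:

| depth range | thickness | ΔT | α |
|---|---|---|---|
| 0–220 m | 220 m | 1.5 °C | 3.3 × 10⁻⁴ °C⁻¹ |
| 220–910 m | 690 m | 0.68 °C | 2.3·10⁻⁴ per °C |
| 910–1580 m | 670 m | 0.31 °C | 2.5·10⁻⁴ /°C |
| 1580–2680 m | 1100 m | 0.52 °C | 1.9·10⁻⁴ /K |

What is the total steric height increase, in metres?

3.3×10⁻⁴ × 1.5 × 220 = 0.10890 m
2.3×10⁻⁴ × 690 × 0.68 = 0.107916 m
Layer 3: 0.31 × 2.5×10⁻⁴ × 670 = 0.051925 m
1580–2680 m: 1100 × 0.52 × 1.9×10⁻⁴ = 0.10868 m
Δh = 0.10890 + 0.107916 + 0.051925 + 0.10868 = 0.377421 m

Δh ≈ 0.377 m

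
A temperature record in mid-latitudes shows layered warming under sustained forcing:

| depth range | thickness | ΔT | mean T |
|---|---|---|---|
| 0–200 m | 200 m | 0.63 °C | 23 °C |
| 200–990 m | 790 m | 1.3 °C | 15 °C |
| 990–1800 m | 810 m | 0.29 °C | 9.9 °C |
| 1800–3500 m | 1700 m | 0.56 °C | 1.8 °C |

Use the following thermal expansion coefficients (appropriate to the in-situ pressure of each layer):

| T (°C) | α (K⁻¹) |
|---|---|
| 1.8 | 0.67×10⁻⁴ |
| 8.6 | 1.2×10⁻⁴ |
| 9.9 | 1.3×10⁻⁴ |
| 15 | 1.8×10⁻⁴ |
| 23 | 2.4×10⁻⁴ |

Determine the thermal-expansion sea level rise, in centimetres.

Layer 1 at 23 °C → α = 2.4×10⁻⁴ K⁻¹
Layer 2 at 15 °C → α = 1.8×10⁻⁴ K⁻¹
Layer 3 at 9.9 °C → α = 1.3×10⁻⁴ K⁻¹
Layer 4 at 1.8 °C → α = 0.67×10⁻⁴ K⁻¹
0–200 m: 0.63 × 200 × 2.4×10⁻⁴ = 0.03024 m
790 × 1.8×10⁻⁴ × 1.3 = 0.18486 m
Layer 3: 1.3×10⁻⁴ × 810 × 0.29 = 0.030537 m
1800–3500 m: 1700 × 0.67×10⁻⁴ × 0.56 = 0.063784 m
Δh = 0.03024 + 0.18486 + 0.030537 + 0.063784 = 0.309421 m

Δh = 31 cm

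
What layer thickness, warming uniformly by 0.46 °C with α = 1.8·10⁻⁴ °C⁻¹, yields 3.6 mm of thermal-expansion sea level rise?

H = Δh/(αΔT) = 0.0036 / (1.8×10⁻⁴ × 0.46) ≈ 43.48 m

43.5 m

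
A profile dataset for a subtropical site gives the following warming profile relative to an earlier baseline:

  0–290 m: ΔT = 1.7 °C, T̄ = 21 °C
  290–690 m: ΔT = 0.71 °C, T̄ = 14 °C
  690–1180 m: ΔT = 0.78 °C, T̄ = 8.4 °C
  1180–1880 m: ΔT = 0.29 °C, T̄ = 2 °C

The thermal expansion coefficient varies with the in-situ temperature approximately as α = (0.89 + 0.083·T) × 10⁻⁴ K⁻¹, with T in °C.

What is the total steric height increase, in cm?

27.0 cm of thermosteric rise

Layer 1: α = (0.89 + 0.083×21)×10⁻⁴ = 2.633×10⁻⁴ K⁻¹
Layer 2: α = (0.89 + 0.083×14)×10⁻⁴ = 2.052×10⁻⁴ K⁻¹
Layer 3: α = (0.89 + 0.083×8.4)×10⁻⁴ = 1.5872×10⁻⁴ K⁻¹
Layer 4: α = (0.89 + 0.083×2)×10⁻⁴ = 1.056×10⁻⁴ K⁻¹
0–290 m: 290 × 1.7 × 2.633×10⁻⁴ = 0.1298069 m
0.71 × 400 × 2.052×10⁻⁴ = 0.0582768 m
490 × 1.5872×10⁻⁴ × 0.78 = 0.060662784 m
Layer 4: 0.29 × 1.056×10⁻⁴ × 700 = 0.0214368 m
Δh = 0.1298069 + 0.0582768 + 0.060662784 + 0.0214368 = 0.270183284 m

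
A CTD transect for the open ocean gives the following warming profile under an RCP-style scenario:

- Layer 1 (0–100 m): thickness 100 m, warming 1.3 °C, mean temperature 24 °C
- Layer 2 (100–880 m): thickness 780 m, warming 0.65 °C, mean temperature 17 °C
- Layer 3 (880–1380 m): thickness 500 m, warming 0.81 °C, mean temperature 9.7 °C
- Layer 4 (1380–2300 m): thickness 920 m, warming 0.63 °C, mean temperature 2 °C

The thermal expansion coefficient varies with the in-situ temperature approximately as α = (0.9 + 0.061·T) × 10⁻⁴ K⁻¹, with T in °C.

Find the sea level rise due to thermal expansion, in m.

about 0.249 m

Layer 1: α = (0.9 + 0.061×24)×10⁻⁴ = 2.364×10⁻⁴ K⁻¹
Layer 2: α = (0.9 + 0.061×17)×10⁻⁴ = 1.937×10⁻⁴ K⁻¹
Layer 3: α = (0.9 + 0.061×9.7)×10⁻⁴ = 1.4917×10⁻⁴ K⁻¹
Layer 4: α = (0.9 + 0.061×2)×10⁻⁴ = 1.022×10⁻⁴ K⁻¹
1.3 × 100 × 2.364×10⁻⁴ = 0.030732 m
0.65 × 1.937×10⁻⁴ × 780 = 0.0982059 m
880–1380 m: 1.4917×10⁻⁴ × 0.81 × 500 = 0.06041385 m
1.022×10⁻⁴ × 0.63 × 920 = 0.05923512 m
Δh = 0.030732 + 0.0982059 + 0.06041385 + 0.05923512 = 0.24858687 m ≈ 0.249 m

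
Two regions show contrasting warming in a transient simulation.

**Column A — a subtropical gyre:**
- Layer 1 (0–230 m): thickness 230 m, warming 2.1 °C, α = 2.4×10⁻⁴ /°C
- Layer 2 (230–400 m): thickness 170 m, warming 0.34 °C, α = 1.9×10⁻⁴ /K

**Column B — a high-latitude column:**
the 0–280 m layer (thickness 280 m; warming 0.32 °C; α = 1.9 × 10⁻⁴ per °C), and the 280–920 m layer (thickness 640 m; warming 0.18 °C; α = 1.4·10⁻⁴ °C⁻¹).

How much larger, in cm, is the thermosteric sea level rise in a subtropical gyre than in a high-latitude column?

9.4 cm larger

A 2.4×10⁻⁴ × 2.1 × 230 = 0.11592 m
A 230–400 m: 0.34 × 170 × 1.9×10⁻⁴ = 0.010982 m
A total: 0.126902 m
B 0–280 m: 1.9×10⁻⁴ × 0.32 × 280 = 0.017024 m
B 280–920 m: 640 × 0.18 × 1.4×10⁻⁴ = 0.016128 m
B total: 0.033152 m
Difference: 0.126902 − 0.033152 = 0.09375 m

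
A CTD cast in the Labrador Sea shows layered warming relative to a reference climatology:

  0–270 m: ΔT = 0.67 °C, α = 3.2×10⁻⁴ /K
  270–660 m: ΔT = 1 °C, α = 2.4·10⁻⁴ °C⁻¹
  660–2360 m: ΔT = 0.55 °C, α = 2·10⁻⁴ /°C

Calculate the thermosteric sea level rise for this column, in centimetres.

about 34 cm

0.67 × 3.2×10⁻⁴ × 270 = 0.057888 m
1 × 2.4×10⁻⁴ × 390 = 0.09360 m
Layer 3: 1700 × 0.55 × 2×10⁻⁴ = 0.18700 m
Δh = 0.057888 + 0.09360 + 0.18700 = 0.338488 m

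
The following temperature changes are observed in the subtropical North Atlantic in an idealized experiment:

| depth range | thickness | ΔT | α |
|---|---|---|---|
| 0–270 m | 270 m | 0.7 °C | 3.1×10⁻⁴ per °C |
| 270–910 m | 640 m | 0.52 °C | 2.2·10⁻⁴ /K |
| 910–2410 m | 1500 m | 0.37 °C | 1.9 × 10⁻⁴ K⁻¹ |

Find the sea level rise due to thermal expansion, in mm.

3.1×10⁻⁴ × 0.7 × 270 = 0.05859 m
640 × 2.2×10⁻⁴ × 0.52 = 0.073216 m
Layer 3: 0.37 × 1.9×10⁻⁴ × 1500 = 0.10545 m
Δh = 0.05859 + 0.073216 + 0.10545 = 0.237256 m

Δh = 237 mm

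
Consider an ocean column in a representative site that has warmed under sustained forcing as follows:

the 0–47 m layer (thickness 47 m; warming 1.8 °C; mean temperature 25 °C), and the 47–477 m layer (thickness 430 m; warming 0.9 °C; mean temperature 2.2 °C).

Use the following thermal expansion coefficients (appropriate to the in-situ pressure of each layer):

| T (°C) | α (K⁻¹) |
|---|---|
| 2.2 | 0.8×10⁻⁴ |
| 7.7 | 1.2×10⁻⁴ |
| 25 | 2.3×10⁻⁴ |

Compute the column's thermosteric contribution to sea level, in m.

Layer 1 at 25 °C → α = 2.3×10⁻⁴ K⁻¹
Layer 2 at 2.2 °C → α = 0.8×10⁻⁴ K⁻¹
2.3×10⁻⁴ × 1.8 × 47 = 0.019458 m
47–477 m: 0.8×10⁻⁴ × 430 × 0.9 = 0.03096 m
Δh = 0.019458 + 0.03096 = 0.050418 m

0.0504 m of thermosteric rise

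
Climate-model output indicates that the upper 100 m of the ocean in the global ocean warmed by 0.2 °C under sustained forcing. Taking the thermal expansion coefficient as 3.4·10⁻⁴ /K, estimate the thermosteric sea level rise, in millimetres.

Δh = 6.80 mm

Δh = αΔT·H = 3.4×10⁻⁴ × 0.2 × 100 = 0.00680 m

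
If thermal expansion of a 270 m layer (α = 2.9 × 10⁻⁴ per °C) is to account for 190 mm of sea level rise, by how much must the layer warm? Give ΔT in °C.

ΔT = Δh/(αH) = 0.19 / (2.9×10⁻⁴ × 270) ≈ 2.427 °C

about 2.43 °C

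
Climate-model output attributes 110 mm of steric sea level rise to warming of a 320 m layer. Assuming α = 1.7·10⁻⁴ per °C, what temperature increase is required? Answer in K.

ΔT = Δh/(αH) = 0.11 / (1.7×10⁻⁴ × 320) ≈ 2.022 K

about 2.0 K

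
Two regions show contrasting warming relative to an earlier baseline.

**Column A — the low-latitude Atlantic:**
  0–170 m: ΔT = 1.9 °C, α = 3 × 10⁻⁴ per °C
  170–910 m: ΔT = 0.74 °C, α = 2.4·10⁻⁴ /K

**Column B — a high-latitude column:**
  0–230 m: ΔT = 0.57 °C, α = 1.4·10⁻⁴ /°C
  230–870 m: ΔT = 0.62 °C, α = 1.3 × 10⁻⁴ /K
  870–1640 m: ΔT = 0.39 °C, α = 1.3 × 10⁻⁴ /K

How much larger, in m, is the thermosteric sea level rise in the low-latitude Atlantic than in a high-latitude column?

A 0–170 m: 170 × 1.9 × 3×10⁻⁴ = 0.09690 m
A 170–910 m: 2.4×10⁻⁴ × 0.74 × 740 = 0.131424 m
A total: 0.228324 m
B 0–230 m: 0.57 × 1.4×10⁻⁴ × 230 = 0.018354 m
B Layer 2: 0.62 × 1.3×10⁻⁴ × 640 = 0.051584 m
B Layer 3: 770 × 0.39 × 1.3×10⁻⁴ = 0.039039 m
B total: 0.108977 m
Difference: 0.228324 − 0.108977 = 0.119347 m

0.119 m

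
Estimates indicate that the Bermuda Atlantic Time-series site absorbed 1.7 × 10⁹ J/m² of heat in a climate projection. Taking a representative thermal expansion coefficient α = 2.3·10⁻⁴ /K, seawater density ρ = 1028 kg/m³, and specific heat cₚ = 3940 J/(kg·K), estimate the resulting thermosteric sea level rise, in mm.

96.5 mm

Δh = αQ/(ρcₚ) = 2.3×10⁻⁴ × 1.7×10⁹ / (1028 × 3940) ≈ 0.096536 m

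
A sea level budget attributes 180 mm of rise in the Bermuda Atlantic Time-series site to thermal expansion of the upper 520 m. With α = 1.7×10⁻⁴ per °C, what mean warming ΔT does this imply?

about 2.04 °C

ΔT = Δh/(αH) = 0.18 / (1.7×10⁻⁴ × 520) ≈ 2.036 °C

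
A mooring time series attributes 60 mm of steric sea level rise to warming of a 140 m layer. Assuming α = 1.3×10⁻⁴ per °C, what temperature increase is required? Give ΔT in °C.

3.3 °C

ΔT = Δh/(αH) = 0.06 / (1.3×10⁻⁴ × 140) ≈ 3.297 °C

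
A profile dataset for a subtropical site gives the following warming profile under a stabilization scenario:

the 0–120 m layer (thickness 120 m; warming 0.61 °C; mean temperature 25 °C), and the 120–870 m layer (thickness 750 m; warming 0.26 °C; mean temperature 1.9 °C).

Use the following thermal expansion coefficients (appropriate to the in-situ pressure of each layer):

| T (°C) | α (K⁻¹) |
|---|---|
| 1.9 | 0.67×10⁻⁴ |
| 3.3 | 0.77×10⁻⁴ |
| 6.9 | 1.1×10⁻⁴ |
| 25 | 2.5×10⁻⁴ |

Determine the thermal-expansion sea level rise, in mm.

31 mm of thermosteric rise

Layer 1 at 25 °C → α = 2.5×10⁻⁴ K⁻¹
Layer 2 at 1.9 °C → α = 0.67×10⁻⁴ K⁻¹
120 × 0.61 × 2.5×10⁻⁴ = 0.01830 m
120–870 m: 0.67×10⁻⁴ × 0.26 × 750 = 0.013065 m
Δh = 0.01830 + 0.013065 = 0.031365 m ≈ 31 mm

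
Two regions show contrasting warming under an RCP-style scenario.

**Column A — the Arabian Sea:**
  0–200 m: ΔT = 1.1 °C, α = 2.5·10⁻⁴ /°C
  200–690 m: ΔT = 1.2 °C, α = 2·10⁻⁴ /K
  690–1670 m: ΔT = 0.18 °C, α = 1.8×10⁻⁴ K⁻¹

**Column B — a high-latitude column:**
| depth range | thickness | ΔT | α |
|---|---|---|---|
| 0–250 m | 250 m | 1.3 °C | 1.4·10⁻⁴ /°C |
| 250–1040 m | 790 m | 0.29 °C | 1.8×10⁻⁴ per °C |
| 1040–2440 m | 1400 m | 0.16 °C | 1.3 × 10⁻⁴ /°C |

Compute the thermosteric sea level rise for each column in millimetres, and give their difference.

Δh_A ≈ 204 mm, Δh_B ≈ 116 mm; difference ≈ 88.5 mm

A 0–200 m: 2.5×10⁻⁴ × 200 × 1.1 = 0.05500 m
A 200–690 m: 490 × 1.2 × 2×10⁻⁴ = 0.11760 m
A 690–1670 m: 1.8×10⁻⁴ × 980 × 0.18 = 0.031752 m
A total: 0.204352 m
B Layer 1: 1.4×10⁻⁴ × 250 × 1.3 = 0.04550 m
B Layer 2: 1.8×10⁻⁴ × 0.29 × 790 = 0.041238 m
B Layer 3: 0.16 × 1.3×10⁻⁴ × 1400 = 0.02912 m
B total: 0.115858 m
Difference: 0.204352 − 0.115858 = 0.088494 m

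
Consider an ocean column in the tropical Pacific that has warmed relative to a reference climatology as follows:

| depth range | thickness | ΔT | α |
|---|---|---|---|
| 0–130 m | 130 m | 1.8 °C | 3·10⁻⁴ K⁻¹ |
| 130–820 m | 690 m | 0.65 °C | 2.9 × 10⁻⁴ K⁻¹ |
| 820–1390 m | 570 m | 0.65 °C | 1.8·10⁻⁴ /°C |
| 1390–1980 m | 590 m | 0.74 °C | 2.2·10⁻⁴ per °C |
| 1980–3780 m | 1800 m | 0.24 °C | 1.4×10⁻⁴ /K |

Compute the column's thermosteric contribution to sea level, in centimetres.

Δh ≈ 42 cm

Layer 1: 1.8 × 130 × 3×10⁻⁴ = 0.07020 m
Layer 2: 690 × 0.65 × 2.9×10⁻⁴ = 0.130065 m
820–1390 m: 0.65 × 1.8×10⁻⁴ × 570 = 0.06669 m
1390–1980 m: 590 × 2.2×10⁻⁴ × 0.74 = 0.096052 m
0.24 × 1.4×10⁻⁴ × 1800 = 0.06048 m
Δh = 0.07020 + 0.130065 + 0.06669 + 0.096052 + 0.06048 = 0.423487 m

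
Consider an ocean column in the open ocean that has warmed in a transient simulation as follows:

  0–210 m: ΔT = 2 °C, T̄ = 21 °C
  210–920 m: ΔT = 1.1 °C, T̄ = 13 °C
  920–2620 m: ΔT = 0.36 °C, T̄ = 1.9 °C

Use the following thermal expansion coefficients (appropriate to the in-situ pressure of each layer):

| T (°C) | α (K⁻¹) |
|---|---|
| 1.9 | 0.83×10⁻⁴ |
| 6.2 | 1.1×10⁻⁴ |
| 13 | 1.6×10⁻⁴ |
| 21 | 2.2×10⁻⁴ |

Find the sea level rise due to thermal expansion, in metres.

Layer 1 at 21 °C → α = 2.2×10⁻⁴ K⁻¹
Layer 2 at 13 °C → α = 1.6×10⁻⁴ K⁻¹
Layer 3 at 1.9 °C → α = 0.83×10⁻⁴ K⁻¹
0–210 m: 210 × 2 × 2.2×10⁻⁴ = 0.09240 m
Layer 2: 1.1 × 1.6×10⁻⁴ × 710 = 0.12496 m
1700 × 0.83×10⁻⁴ × 0.36 = 0.050796 m
Δh = 0.09240 + 0.12496 + 0.050796 = 0.268156 m

0.27 m of thermosteric rise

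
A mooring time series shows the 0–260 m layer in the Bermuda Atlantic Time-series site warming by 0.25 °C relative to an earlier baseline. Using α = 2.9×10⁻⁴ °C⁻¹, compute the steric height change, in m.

Δh = αΔT·H = 2.9×10⁻⁴ × 0.25 × 260 = 0.01885 m

Δh = 0.0189 m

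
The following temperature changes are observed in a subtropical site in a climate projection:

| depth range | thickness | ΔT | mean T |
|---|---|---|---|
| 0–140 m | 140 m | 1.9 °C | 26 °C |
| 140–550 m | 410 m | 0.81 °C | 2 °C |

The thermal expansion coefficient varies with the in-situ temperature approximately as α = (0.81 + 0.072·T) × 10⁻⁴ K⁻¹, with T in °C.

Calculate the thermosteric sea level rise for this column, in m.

Layer 1: α = (0.81 + 0.072×26)×10⁻⁴ = 2.682×10⁻⁴ K⁻¹
Layer 2: α = (0.81 + 0.072×2)×10⁻⁴ = 0.954×10⁻⁴ K⁻¹
1.9 × 140 × 2.682×10⁻⁴ = 0.0713412 m
Layer 2: 0.81 × 0.954×10⁻⁴ × 410 = 0.03168234 m
Δh = 0.0713412 + 0.03168234 = 0.10302354 m ≈ 0.10 m

0.10 m of thermosteric rise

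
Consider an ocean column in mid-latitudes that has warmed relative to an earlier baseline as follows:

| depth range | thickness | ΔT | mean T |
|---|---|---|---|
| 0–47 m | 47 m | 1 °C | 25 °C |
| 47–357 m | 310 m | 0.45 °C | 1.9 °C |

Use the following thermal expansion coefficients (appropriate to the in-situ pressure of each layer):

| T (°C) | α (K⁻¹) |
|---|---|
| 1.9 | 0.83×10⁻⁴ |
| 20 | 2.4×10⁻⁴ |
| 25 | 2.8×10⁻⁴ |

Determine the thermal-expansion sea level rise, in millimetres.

24.7 mm

Layer 1 at 25 °C → α = 2.8×10⁻⁴ K⁻¹
Layer 2 at 1.9 °C → α = 0.83×10⁻⁴ K⁻¹
0–47 m: 47 × 1 × 2.8×10⁻⁴ = 0.01316 m
310 × 0.83×10⁻⁴ × 0.45 = 0.0115785 m
Δh = 0.01316 + 0.0115785 = 0.0247385 m ≈ 24.7 mm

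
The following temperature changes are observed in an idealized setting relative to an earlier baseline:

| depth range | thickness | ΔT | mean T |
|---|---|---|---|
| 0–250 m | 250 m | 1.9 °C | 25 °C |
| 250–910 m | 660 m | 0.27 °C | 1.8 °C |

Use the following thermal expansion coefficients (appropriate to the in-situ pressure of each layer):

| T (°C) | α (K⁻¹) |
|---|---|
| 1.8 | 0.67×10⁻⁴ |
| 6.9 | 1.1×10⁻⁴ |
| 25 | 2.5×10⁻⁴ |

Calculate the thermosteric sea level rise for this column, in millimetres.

130 mm of thermosteric rise

Layer 1 at 25 °C → α = 2.5×10⁻⁴ K⁻¹
Layer 2 at 1.8 °C → α = 0.67×10⁻⁴ K⁻¹
2.5×10⁻⁴ × 1.9 × 250 = 0.11875 m
0.27 × 0.67×10⁻⁴ × 660 = 0.0119394 m
Δh = 0.11875 + 0.0119394 = 0.1306894 m ≈ 130 mm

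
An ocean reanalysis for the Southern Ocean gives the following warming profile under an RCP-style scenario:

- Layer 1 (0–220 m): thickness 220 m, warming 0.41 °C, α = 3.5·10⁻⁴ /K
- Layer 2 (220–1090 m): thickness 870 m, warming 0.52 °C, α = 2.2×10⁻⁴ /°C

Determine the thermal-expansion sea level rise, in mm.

Δh = 131 mm

0–220 m: 0.41 × 220 × 3.5×10⁻⁴ = 0.03157 m
220–1090 m: 0.52 × 2.2×10⁻⁴ × 870 = 0.099528 m
Δh = 0.03157 + 0.099528 = 0.131098 m ≈ 131 mm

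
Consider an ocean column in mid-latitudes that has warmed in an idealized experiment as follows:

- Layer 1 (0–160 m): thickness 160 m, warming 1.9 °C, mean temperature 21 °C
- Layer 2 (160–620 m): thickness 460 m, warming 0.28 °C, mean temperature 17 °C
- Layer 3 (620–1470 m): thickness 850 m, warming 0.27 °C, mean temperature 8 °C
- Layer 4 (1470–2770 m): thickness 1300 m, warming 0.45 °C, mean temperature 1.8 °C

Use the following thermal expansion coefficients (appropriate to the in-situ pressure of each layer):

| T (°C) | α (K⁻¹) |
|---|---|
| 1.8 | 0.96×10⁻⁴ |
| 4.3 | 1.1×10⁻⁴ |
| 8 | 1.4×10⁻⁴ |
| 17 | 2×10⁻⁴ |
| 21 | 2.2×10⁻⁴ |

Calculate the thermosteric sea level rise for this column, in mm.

about 180 mm

Layer 1 at 21 °C → α = 2.2×10⁻⁴ K⁻¹
Layer 2 at 17 °C → α = 2×10⁻⁴ K⁻¹
Layer 3 at 8 °C → α = 1.4×10⁻⁴ K⁻¹
Layer 4 at 1.8 °C → α = 0.96×10⁻⁴ K⁻¹
1.9 × 2.2×10⁻⁴ × 160 = 0.06688 m
2×10⁻⁴ × 460 × 0.28 = 0.02576 m
620–1470 m: 850 × 1.4×10⁻⁴ × 0.27 = 0.03213 m
0.96×10⁻⁴ × 1300 × 0.45 = 0.05616 m
Δh = 0.06688 + 0.02576 + 0.03213 + 0.05616 = 0.18093 m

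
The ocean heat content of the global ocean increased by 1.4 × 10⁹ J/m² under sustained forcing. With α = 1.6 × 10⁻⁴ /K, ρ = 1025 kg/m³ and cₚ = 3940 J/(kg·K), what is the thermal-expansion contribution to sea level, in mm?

Δh = αQ/(ρcₚ) = 1.6×10⁻⁴ × 1.4×10⁹ / (1025 × 3940) ≈ 0.055466 m

about 55.5 mm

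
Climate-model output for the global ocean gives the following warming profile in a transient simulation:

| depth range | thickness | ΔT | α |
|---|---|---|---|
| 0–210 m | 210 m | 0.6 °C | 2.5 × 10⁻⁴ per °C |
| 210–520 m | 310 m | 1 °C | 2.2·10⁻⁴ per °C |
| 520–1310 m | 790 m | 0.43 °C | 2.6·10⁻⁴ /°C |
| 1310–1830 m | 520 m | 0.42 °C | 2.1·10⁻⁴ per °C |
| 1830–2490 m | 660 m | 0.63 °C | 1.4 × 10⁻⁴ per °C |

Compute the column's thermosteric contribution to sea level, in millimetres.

0–210 m: 2.5×10⁻⁴ × 210 × 0.6 = 0.03150 m
210–520 m: 1 × 310 × 2.2×10⁻⁴ = 0.06820 m
2.6×10⁻⁴ × 0.43 × 790 = 0.088322 m
2.1×10⁻⁴ × 0.42 × 520 = 0.045864 m
1830–2490 m: 1.4×10⁻⁴ × 660 × 0.63 = 0.058212 m
Δh = 0.03150 + 0.06820 + 0.088322 + 0.045864 + 0.058212 = 0.292098 m

292 mm of thermosteric rise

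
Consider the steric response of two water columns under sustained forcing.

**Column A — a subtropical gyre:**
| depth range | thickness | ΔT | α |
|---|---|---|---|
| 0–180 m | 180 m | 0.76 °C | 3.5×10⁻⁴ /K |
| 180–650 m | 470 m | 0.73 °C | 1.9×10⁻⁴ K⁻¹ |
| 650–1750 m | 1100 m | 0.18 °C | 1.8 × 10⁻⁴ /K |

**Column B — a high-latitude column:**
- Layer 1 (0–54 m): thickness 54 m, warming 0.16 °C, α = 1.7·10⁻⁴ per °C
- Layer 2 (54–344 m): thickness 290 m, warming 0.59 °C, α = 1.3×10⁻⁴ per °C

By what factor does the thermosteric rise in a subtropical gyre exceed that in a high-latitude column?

A 0–180 m: 180 × 3.5×10⁻⁴ × 0.76 = 0.04788 m
A 180–650 m: 470 × 1.9×10⁻⁴ × 0.73 = 0.065189 m
A Layer 3: 1.8×10⁻⁴ × 1100 × 0.18 = 0.03564 m
A total: 0.148709 m
B Layer 1: 54 × 1.7×10⁻⁴ × 0.16 = 0.0014688 m
B 54–344 m: 290 × 1.3×10⁻⁴ × 0.59 = 0.022243 m
B total: 0.0237118 m
Ratio: 0.148709 / 0.0237118 ≈ 6.272

a factor of 6.27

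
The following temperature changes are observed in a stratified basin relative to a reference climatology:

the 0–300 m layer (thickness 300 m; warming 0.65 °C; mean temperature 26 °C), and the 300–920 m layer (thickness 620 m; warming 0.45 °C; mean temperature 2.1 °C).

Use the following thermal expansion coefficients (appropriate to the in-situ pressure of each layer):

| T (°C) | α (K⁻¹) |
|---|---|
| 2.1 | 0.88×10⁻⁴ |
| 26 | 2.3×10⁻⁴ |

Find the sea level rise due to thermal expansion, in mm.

69 mm

Layer 1 at 26 °C → α = 2.3×10⁻⁴ K⁻¹
Layer 2 at 2.1 °C → α = 0.88×10⁻⁴ K⁻¹
300 × 0.65 × 2.3×10⁻⁴ = 0.04485 m
0.88×10⁻⁴ × 0.45 × 620 = 0.024552 m
Δh = 0.04485 + 0.024552 = 0.069402 m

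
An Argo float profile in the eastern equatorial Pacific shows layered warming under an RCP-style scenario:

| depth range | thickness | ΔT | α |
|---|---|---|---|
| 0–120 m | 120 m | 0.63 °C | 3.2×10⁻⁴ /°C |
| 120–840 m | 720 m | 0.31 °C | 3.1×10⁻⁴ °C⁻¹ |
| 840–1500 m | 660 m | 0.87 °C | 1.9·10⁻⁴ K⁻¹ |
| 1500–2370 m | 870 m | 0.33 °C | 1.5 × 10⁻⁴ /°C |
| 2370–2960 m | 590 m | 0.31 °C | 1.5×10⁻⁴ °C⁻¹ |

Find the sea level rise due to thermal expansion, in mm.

Layer 1: 120 × 3.2×10⁻⁴ × 0.63 = 0.024192 m
720 × 0.31 × 3.1×10⁻⁴ = 0.069192 m
840–1500 m: 0.87 × 1.9×10⁻⁴ × 660 = 0.109098 m
Layer 4: 870 × 0.33 × 1.5×10⁻⁴ = 0.043065 m
590 × 0.31 × 1.5×10⁻⁴ = 0.027435 m
Δh = 0.024192 + 0.069192 + 0.109098 + 0.043065 + 0.027435 = 0.272982 m

about 270 mm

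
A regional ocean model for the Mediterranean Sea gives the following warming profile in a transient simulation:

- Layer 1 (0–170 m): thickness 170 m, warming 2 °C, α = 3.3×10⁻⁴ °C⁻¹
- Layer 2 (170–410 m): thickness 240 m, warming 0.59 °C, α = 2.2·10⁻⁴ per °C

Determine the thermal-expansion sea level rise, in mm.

Layer 1: 170 × 2 × 3.3×10⁻⁴ = 0.11220 m
170–410 m: 2.2×10⁻⁴ × 240 × 0.59 = 0.031152 m
Δh = 0.11220 + 0.031152 = 0.143352 m ≈ 140 mm

Δh = 140 mm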